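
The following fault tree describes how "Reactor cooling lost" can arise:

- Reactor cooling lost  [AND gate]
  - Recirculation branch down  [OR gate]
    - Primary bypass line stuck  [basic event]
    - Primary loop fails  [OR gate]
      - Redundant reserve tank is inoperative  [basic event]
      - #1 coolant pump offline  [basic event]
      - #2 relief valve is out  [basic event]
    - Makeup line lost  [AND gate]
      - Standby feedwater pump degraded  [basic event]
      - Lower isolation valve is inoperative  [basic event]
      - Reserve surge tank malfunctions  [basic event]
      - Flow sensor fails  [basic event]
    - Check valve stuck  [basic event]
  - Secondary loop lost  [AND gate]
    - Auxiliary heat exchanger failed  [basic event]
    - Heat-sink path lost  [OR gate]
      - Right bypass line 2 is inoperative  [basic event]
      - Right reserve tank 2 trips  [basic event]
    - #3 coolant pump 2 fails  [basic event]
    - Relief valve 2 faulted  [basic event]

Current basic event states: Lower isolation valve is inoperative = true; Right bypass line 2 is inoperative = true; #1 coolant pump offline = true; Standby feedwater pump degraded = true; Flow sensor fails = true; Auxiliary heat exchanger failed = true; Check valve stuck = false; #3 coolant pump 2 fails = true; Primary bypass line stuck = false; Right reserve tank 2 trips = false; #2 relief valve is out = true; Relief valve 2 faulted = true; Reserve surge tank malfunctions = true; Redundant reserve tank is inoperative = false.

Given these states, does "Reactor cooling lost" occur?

Primary loop fails [OR]: Redundant reserve tank is inoperative=not, #1 coolant pump offline=occurs, #2 relief valve is out=occurs → at least one input occurs → occurs.
Makeup line lost [AND]: Standby feedwater pump degraded=occurs, Lower isolation valve is inoperative=occurs, Reserve surge tank malfunctions=occurs, Flow sensor fails=occurs → all inputs occur → occurs.
Recirculation branch down [OR]: Primary bypass line stuck=not, Primary loop fails=occurs, Makeup line lost=occurs, Check valve stuck=not → at least one input occurs → occurs.
Heat-sink path lost [OR]: Right bypass line 2 is inoperative=occurs, Right reserve tank 2 trips=not → at least one input occurs → occurs.
Secondary loop lost [AND]: Auxiliary heat exchanger failed=occurs, Heat-sink path lost=occurs, #3 coolant pump 2 fails=occurs, Relief valve 2 faulted=occurs → all inputs occur → occurs.
Reactor cooling lost [AND]: Recirculation branch down=occurs, Secondary loop lost=occurs → all inputs occur → occurs.

Yes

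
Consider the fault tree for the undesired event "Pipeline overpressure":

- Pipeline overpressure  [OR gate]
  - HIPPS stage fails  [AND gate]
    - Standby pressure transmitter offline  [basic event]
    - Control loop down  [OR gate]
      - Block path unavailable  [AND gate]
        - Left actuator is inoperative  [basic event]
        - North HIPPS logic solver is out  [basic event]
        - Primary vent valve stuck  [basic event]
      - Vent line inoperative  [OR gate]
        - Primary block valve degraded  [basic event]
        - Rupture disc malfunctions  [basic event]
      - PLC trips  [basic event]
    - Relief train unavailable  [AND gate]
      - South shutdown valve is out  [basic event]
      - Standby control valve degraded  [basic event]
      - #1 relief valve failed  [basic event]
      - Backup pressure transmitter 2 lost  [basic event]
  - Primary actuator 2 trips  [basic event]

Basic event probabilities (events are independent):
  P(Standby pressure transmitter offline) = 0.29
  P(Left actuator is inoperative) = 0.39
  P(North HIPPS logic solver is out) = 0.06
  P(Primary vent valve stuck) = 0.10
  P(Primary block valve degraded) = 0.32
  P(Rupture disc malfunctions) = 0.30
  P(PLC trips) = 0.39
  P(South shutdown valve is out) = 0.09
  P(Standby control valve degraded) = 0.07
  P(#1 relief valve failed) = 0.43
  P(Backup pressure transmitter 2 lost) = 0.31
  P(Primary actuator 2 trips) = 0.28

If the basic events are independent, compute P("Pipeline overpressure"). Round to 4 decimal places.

0.2801

P(Block path unavailable) [AND] = 0.39 × 0.06 × 0.10 = 0.002340
P(Vent line inoperative) [OR] = 1 − (1−0.32) × (1−0.30) = 0.524000
P(Control loop down) [OR] = 1 − (1−0.002340) × (1−0.524000) × (1−0.39) = 0.710319
P(Relief train unavailable) [AND] = 0.09 × 0.07 × 0.43 × 0.31 = 0.000840
P(HIPPS stage fails) [AND] = 0.29 × 0.710319 × 0.000840 = 0.000173
P(Pipeline overpressure) [OR] = 1 − (1−0.000173) × (1−0.28) = 0.280125
Rounded to 4 decimal places: P(Pipeline overpressure) ≈ 0.2801.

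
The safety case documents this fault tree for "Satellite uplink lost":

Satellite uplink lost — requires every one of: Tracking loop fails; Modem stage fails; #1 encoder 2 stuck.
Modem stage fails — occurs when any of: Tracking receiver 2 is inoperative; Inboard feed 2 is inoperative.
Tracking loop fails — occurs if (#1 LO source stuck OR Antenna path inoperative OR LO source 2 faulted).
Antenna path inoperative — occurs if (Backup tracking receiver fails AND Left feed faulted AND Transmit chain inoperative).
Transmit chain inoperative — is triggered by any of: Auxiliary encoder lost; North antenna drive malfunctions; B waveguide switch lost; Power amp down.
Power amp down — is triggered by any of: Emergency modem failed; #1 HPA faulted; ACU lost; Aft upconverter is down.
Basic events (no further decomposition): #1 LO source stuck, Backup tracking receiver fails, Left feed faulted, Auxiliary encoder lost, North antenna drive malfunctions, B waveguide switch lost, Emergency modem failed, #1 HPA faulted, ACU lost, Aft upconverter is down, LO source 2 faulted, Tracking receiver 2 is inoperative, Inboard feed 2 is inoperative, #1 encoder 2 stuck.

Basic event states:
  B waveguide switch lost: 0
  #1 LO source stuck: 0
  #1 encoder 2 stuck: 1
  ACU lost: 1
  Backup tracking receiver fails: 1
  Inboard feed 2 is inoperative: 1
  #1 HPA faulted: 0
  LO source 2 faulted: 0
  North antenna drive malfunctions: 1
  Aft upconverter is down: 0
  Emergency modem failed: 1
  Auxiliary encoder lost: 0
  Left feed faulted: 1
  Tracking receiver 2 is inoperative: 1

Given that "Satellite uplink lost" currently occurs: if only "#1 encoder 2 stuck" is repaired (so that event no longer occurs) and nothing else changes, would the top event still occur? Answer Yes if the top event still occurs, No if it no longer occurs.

No

Counterfactual: set "#1 encoder 2 stuck" to not occurred.
Power amp down [OR]: Emergency modem failed=occurs, #1 HPA faulted=not, ACU lost=occurs, Aft upconverter is down=not → at least one input occurs → occurs.
Transmit chain inoperative [OR]: Auxiliary encoder lost=not, North antenna drive malfunctions=occurs, B waveguide switch lost=not, Power amp down=occurs → at least one input occurs → occurs.
Antenna path inoperative [AND]: Backup tracking receiver fails=occurs, Left feed faulted=occurs, Transmit chain inoperative=occurs → all inputs occur → occurs.
Tracking loop fails [OR]: #1 LO source stuck=not, Antenna path inoperative=occurs, LO source 2 faulted=not → at least one input occurs → occurs.
Modem stage fails [OR]: Tracking receiver 2 is inoperative=occurs, Inboard feed 2 is inoperative=occurs → at least one input occurs → occurs.
Satellite uplink lost [AND]: Tracking loop fails=occurs, Modem stage fails=occurs, #1 encoder 2 stuck=not → not all inputs occur → does not occur.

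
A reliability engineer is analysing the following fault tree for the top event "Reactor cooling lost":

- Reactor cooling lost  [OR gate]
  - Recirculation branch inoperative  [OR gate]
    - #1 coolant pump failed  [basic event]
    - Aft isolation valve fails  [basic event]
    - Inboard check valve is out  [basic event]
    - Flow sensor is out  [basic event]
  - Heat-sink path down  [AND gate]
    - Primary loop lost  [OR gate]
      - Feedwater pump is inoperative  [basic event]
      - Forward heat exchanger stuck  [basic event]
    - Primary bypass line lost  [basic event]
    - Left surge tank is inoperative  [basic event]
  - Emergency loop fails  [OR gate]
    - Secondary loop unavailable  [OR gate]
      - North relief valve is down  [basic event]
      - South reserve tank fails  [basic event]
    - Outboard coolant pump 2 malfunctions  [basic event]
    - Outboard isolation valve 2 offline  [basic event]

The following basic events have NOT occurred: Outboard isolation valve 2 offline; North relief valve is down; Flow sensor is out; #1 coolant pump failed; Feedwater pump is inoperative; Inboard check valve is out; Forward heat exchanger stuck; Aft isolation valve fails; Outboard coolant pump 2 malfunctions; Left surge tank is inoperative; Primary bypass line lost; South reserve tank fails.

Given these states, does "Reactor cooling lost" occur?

No

Recirculation branch inoperative [OR]: #1 coolant pump failed=not, Aft isolation valve fails=not, Inboard check valve is out=not, Flow sensor is out=not → no input occurs → does not occur.
Primary loop lost [OR]: Feedwater pump is inoperative=not, Forward heat exchanger stuck=not → no input occurs → does not occur.
Heat-sink path down [AND]: Primary loop lost=not, Primary bypass line lost=not, Left surge tank is inoperative=not → not all inputs occur → does not occur.
Secondary loop unavailable [OR]: North relief valve is down=not, South reserve tank fails=not → no input occurs → does not occur.
Emergency loop fails [OR]: Secondary loop unavailable=not, Outboard coolant pump 2 malfunctions=not, Outboard isolation valve 2 offline=not → no input occurs → does not occur.
Reactor cooling lost [OR]: Recirculation branch inoperative=not, Heat-sink path down=not, Emergency loop fails=not → no input occurs → does not occur.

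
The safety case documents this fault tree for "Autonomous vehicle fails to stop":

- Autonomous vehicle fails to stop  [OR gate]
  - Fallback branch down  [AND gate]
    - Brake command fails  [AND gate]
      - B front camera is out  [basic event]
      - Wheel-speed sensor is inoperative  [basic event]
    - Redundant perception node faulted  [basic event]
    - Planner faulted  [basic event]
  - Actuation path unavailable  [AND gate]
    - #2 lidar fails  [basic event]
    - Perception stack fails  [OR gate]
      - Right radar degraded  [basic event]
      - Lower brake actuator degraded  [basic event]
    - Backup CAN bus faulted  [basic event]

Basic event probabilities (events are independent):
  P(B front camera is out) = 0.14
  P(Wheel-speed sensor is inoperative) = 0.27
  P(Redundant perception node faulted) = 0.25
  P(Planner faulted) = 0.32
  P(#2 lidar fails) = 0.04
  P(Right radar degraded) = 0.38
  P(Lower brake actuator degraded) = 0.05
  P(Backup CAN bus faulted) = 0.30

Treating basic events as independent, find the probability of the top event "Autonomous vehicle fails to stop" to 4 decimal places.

0.0079

P(Brake command fails) [AND] = 0.14 × 0.27 = 0.037800
P(Fallback branch down) [AND] = 0.037800 × 0.25 × 0.32 = 0.003024
P(Perception stack fails) [OR] = 1 − (1−0.38) × (1−0.05) = 0.411000
P(Actuation path unavailable) [AND] = 0.04 × 0.411000 × 0.30 = 0.004932
P(Autonomous vehicle fails to stop) [OR] = 1 − (1−0.003024) × (1−0.004932) = 0.007941
Rounded to 4 decimal places: P(Autonomous vehicle fails to stop) ≈ 0.0079.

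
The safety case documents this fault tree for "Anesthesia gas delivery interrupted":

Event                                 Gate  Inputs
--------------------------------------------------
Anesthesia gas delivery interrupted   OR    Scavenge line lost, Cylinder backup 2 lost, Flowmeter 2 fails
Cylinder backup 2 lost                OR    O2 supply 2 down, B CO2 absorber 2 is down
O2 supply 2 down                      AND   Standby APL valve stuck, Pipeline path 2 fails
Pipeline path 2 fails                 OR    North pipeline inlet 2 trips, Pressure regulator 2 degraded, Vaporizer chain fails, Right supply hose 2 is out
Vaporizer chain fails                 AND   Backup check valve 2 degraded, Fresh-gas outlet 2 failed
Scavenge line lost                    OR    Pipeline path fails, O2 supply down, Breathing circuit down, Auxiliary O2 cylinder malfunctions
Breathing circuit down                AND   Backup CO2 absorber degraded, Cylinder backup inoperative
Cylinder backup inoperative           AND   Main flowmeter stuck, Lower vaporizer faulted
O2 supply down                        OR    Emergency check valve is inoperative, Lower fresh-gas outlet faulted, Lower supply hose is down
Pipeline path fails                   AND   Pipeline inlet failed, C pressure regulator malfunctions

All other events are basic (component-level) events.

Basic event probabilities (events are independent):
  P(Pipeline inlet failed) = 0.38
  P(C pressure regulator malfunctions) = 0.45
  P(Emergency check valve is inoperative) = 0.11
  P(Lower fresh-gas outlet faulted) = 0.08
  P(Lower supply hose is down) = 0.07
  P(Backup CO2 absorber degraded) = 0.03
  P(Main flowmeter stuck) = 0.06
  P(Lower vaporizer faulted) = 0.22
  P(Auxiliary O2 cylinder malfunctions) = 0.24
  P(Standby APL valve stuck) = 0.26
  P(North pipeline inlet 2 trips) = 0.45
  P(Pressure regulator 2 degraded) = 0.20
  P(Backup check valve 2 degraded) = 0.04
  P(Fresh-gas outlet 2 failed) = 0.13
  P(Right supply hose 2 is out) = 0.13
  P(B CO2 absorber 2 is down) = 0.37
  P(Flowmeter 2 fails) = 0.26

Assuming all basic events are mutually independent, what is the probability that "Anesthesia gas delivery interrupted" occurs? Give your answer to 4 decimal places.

0.8124

P(Pipeline path fails) [AND] = 0.38 × 0.45 = 0.171000
P(O2 supply down) [OR] = 1 − (1−0.11) × (1−0.08) × (1−0.07) = 0.238516
P(Cylinder backup inoperative) [AND] = 0.06 × 0.22 = 0.013200
P(Breathing circuit down) [AND] = 0.03 × 0.013200 = 0.000396
P(Scavenge line lost) [OR] = 1 − (1−0.171000) × (1−0.238516) × (1−0.000396) × (1−0.24) = 0.520425
P(Vaporizer chain fails) [AND] = 0.04 × 0.13 = 0.005200
P(Pipeline path 2 fails) [OR] = 1 − (1−0.45) × (1−0.20) × (1−0.005200) × (1−0.13) = 0.619191
P(O2 supply 2 down) [AND] = 0.26 × 0.619191 = 0.160990
P(Cylinder backup 2 lost) [OR] = 1 − (1−0.160990) × (1−0.37) = 0.471424
P(Anesthesia gas delivery interrupted) [OR] = 1 − (1−0.520425) × (1−0.471424) × (1−0.26) = 0.812416
Rounded to 4 decimal places: P(Anesthesia gas delivery interrupted) ≈ 0.8124.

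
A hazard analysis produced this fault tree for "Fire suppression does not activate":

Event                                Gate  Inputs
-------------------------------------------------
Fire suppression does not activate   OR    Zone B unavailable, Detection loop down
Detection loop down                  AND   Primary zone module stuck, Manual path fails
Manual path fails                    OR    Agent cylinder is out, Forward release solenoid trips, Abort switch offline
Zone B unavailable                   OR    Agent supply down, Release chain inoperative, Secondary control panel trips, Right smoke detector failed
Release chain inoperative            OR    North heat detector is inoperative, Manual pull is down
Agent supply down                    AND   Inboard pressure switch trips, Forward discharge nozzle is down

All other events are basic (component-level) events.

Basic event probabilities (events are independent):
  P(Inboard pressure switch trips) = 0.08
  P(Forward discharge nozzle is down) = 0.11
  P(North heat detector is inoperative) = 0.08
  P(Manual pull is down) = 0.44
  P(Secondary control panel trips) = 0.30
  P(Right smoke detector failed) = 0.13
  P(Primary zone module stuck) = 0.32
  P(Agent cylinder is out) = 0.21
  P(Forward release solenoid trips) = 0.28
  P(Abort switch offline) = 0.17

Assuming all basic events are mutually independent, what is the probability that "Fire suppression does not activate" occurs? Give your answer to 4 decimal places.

P(Agent supply down) [AND] = 0.08 × 0.11 = 0.008800
P(Release chain inoperative) [OR] = 1 − (1−0.08) × (1−0.44) = 0.484800
P(Zone B unavailable) [OR] = 1 − (1−0.008800) × (1−0.484800) × (1−0.30) × (1−0.13) = 0.689004
P(Manual path fails) [OR] = 1 − (1−0.21) × (1−0.28) × (1−0.17) = 0.527896
P(Detection loop down) [AND] = 0.32 × 0.527896 = 0.168927
P(Fire suppression does not activate) [OR] = 1 − (1−0.689004) × (1−0.168927) = 0.741540
Rounded to 4 decimal places: P(Fire suppression does not activate) ≈ 0.7415.

0.7415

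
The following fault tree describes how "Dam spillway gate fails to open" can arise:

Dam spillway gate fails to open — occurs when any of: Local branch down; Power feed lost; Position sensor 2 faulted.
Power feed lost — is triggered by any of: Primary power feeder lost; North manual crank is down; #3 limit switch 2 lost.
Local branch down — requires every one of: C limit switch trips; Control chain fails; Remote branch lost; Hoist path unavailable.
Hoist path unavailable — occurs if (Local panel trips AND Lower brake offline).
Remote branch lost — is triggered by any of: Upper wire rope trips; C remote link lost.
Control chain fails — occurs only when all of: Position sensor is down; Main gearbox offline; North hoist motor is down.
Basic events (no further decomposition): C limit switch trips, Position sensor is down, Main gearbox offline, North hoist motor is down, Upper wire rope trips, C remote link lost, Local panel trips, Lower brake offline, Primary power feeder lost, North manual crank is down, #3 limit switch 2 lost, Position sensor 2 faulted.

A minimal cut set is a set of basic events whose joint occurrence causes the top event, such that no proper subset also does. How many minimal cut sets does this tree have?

6

Control chain fails [AND]: one cut set from each child combined → 1 × 1 × 1 = 1 cut set(s).
Remote branch lost [OR]: union of children's cut sets → 2 cut set(s).
Hoist path unavailable [AND]: one cut set from each child combined → 1 × 1 = 1 cut set(s).
Local branch down [AND]: one cut set from each child combined → 1 × 1 × 2 × 1 = 2 cut set(s).
Power feed lost [OR]: union of children's cut sets → 3 cut set(s).
Dam spillway gate fails to open [OR]: union of children's cut sets → 6 cut set(s).
Minimal cut sets: {C limit switch trips, Local panel trips, Lower brake offline, Main gearbox offline, North hoist motor is down, Position sensor is down, Upper wire rope trips}; {C limit switch trips, C remote link lost, Local panel trips, Lower brake offline, Main gearbox offline, North hoist motor is down, Position sensor is down}; {Primary power feeder lost}; {North manual crank is down}; {#3 limit switch 2 lost}; {Position sensor 2 faulted}.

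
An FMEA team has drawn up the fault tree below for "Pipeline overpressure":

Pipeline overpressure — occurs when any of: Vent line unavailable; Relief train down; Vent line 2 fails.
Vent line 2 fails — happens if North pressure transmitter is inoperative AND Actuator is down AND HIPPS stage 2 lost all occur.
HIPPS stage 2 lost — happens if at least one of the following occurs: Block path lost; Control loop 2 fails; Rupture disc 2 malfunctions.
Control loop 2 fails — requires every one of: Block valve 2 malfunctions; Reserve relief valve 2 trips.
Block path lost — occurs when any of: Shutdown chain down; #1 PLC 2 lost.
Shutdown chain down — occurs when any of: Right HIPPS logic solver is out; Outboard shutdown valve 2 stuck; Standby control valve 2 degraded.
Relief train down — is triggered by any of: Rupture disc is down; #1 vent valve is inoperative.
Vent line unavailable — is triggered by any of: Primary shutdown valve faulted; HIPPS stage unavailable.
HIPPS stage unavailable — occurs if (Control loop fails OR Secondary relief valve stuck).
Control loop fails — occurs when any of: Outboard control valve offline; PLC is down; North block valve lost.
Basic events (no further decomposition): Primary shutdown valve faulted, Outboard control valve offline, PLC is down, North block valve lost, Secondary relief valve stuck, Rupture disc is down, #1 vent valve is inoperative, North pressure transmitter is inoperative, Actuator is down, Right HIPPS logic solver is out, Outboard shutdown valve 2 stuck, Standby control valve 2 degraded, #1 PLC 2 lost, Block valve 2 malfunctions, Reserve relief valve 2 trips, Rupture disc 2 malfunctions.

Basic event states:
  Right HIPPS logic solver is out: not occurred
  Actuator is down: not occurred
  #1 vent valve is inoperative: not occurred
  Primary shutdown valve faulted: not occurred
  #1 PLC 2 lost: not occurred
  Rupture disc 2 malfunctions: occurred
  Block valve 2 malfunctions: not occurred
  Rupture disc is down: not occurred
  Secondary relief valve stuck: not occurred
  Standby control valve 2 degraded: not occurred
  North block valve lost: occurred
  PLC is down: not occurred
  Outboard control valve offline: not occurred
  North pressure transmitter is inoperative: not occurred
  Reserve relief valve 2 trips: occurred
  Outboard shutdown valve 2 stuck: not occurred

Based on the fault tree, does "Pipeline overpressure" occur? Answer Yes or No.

Control loop fails [OR]: Outboard control valve offline=not, PLC is down=not, North block valve lost=occurs → at least one input occurs → occurs.
HIPPS stage unavailable [OR]: Control loop fails=occurs, Secondary relief valve stuck=not → at least one input occurs → occurs.
Vent line unavailable [OR]: Primary shutdown valve faulted=not, HIPPS stage unavailable=occurs → at least one input occurs → occurs.
Relief train down [OR]: Rupture disc is down=not, #1 vent valve is inoperative=not → no input occurs → does not occur.
Shutdown chain down [OR]: Right HIPPS logic solver is out=not, Outboard shutdown valve 2 stuck=not, Standby control valve 2 degraded=not → no input occurs → does not occur.
Block path lost [OR]: Shutdown chain down=not, #1 PLC 2 lost=not → no input occurs → does not occur.
Control loop 2 fails [AND]: Block valve 2 malfunctions=not, Reserve relief valve 2 trips=occurs → not all inputs occur → does not occur.
HIPPS stage 2 lost [OR]: Block path lost=not, Control loop 2 fails=not, Rupture disc 2 malfunctions=occurs → at least one input occurs → occurs.
Vent line 2 fails [AND]: North pressure transmitter is inoperative=not, Actuator is down=not, HIPPS stage 2 lost=occurs → not all inputs occur → does not occur.
Pipeline overpressure [OR]: Vent line unavailable=occurs, Relief train down=not, Vent line 2 fails=not → at least one input occurs → occurs.

Yes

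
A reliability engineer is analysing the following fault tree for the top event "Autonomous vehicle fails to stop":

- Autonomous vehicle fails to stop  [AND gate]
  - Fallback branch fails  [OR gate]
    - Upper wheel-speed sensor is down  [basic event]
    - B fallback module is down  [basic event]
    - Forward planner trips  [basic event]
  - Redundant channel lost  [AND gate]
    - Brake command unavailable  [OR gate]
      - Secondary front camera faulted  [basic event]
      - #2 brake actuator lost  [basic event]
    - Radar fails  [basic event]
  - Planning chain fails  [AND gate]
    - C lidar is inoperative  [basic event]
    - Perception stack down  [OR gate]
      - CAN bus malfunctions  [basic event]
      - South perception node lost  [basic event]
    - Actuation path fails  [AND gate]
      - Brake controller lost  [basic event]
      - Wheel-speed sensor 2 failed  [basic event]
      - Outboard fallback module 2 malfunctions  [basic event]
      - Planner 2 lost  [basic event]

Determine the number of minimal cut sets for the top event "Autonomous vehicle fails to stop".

12

Fallback branch fails [OR]: union of children's cut sets → 3 cut set(s).
Brake command unavailable [OR]: union of children's cut sets → 2 cut set(s).
Redundant channel lost [AND]: one cut set from each child combined → 2 × 1 = 2 cut set(s).
Perception stack down [OR]: union of children's cut sets → 2 cut set(s).
Actuation path fails [AND]: one cut set from each child combined → 1 × 1 × 1 × 1 = 1 cut set(s).
Planning chain fails [AND]: one cut set from each child combined → 1 × 2 × 1 = 2 cut set(s).
Autonomous vehicle fails to stop [AND]: one cut set from each child combined → 3 × 2 × 2 = 12 cut set(s).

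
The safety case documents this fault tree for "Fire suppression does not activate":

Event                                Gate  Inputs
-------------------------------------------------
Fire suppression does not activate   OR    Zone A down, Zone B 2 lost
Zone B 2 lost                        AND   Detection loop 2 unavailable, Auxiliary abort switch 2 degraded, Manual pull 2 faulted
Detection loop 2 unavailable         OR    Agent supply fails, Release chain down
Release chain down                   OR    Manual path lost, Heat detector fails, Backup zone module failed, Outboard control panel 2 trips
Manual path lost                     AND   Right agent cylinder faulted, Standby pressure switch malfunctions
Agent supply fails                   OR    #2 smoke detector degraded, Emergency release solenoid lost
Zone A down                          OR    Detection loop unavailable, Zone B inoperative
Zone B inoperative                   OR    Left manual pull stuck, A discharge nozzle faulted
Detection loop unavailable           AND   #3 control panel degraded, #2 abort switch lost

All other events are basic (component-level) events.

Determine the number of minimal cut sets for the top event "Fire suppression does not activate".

Detection loop unavailable [AND]: one cut set from each child combined → 1 × 1 = 1 cut set(s).
Zone B inoperative [OR]: union of children's cut sets → 2 cut set(s).
Zone A down [OR]: union of children's cut sets → 3 cut set(s).
Agent supply fails [OR]: union of children's cut sets → 2 cut set(s).
Manual path lost [AND]: one cut set from each child combined → 1 × 1 = 1 cut set(s).
Release chain down [OR]: union of children's cut sets → 4 cut set(s).
Detection loop 2 unavailable [OR]: union of children's cut sets → 6 cut set(s).
Zone B 2 lost [AND]: one cut set from each child combined → 6 × 1 × 1 = 6 cut set(s).
Fire suppression does not activate [OR]: union of children's cut sets → 9 cut set(s).
Minimal cut sets: {#2 abort switch lost, #3 control panel degraded}; {Left manual pull stuck}; {A discharge nozzle faulted}; {#2 smoke detector degraded, Auxiliary abort switch 2 degraded, Manual pull 2 faulted}; {Auxiliary abort switch 2 degraded, Emergency release solenoid lost, Manual pull 2 faulted}; {Auxiliary abort switch 2 degraded, Manual pull 2 faulted, Right agent cylinder faulted, Standby pressure switch malfunctions}; {Auxiliary abort switch 2 degraded, Heat detector fails, Manual pull 2 faulted}; {Auxiliary abort switch 2 degraded, Backup zone module failed, Manual pull 2 faulted}; {Auxiliary abort switch 2 degraded, Manual pull 2 faulted, Outboard control panel 2 trips}.

9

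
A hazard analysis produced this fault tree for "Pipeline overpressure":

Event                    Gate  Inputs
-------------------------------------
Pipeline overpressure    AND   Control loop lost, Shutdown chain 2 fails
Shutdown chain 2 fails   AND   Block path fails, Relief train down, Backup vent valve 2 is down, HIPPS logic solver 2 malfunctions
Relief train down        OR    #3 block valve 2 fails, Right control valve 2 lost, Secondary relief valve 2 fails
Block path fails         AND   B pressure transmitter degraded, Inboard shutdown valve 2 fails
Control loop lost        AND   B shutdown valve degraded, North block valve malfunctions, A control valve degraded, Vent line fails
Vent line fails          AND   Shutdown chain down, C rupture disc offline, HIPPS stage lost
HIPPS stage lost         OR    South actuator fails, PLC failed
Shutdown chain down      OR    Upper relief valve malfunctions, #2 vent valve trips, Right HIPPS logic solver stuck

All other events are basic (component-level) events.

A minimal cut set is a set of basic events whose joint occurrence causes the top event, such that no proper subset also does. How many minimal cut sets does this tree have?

Shutdown chain down [OR]: union of children's cut sets → 3 cut set(s).
HIPPS stage lost [OR]: union of children's cut sets → 2 cut set(s).
Vent line fails [AND]: one cut set from each child combined → 3 × 1 × 2 = 6 cut set(s).
Control loop lost [AND]: one cut set from each child combined → 1 × 1 × 1 × 6 = 6 cut set(s).
Block path fails [AND]: one cut set from each child combined → 1 × 1 = 1 cut set(s).
Relief train down [OR]: union of children's cut sets → 3 cut set(s).
Shutdown chain 2 fails [AND]: one cut set from each child combined → 1 × 3 × 1 × 1 = 3 cut set(s).
Pipeline overpressure [AND]: one cut set from each child combined → 6 × 3 = 18 cut set(s).

18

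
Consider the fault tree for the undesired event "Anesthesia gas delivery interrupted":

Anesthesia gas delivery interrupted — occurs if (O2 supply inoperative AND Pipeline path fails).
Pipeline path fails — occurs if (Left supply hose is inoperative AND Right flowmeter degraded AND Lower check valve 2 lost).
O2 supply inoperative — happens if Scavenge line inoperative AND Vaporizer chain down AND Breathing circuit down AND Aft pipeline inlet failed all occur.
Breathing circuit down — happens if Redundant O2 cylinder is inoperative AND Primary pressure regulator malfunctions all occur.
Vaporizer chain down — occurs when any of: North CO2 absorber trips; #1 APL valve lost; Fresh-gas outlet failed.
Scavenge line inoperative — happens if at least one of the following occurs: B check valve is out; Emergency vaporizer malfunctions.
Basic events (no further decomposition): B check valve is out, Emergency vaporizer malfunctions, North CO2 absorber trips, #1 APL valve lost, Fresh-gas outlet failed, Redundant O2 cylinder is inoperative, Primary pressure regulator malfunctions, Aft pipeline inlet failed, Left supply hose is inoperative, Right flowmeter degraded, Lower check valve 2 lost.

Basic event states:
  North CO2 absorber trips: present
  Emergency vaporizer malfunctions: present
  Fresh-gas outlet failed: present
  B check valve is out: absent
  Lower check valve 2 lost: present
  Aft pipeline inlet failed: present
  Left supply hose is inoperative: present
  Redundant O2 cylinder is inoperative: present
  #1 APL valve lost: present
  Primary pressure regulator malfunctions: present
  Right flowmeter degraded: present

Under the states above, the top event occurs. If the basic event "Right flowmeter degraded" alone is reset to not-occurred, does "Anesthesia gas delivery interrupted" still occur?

No

Counterfactual: set "Right flowmeter degraded" to not occurred.
Scavenge line inoperative [OR]: B check valve is out=not, Emergency vaporizer malfunctions=occurs → at least one input occurs → occurs.
Vaporizer chain down [OR]: North CO2 absorber trips=occurs, #1 APL valve lost=occurs, Fresh-gas outlet failed=occurs → at least one input occurs → occurs.
Breathing circuit down [AND]: Redundant O2 cylinder is inoperative=occurs, Primary pressure regulator malfunctions=occurs → all inputs occur → occurs.
O2 supply inoperative [AND]: Scavenge line inoperative=occurs, Vaporizer chain down=occurs, Breathing circuit down=occurs, Aft pipeline inlet failed=occurs → all inputs occur → occurs.
Pipeline path fails [AND]: Left supply hose is inoperative=occurs, Right flowmeter degraded=not, Lower check valve 2 lost=occurs → not all inputs occur → does not occur.
Anesthesia gas delivery interrupted [AND]: O2 supply inoperative=occurs, Pipeline path fails=not → not all inputs occur → does not occur.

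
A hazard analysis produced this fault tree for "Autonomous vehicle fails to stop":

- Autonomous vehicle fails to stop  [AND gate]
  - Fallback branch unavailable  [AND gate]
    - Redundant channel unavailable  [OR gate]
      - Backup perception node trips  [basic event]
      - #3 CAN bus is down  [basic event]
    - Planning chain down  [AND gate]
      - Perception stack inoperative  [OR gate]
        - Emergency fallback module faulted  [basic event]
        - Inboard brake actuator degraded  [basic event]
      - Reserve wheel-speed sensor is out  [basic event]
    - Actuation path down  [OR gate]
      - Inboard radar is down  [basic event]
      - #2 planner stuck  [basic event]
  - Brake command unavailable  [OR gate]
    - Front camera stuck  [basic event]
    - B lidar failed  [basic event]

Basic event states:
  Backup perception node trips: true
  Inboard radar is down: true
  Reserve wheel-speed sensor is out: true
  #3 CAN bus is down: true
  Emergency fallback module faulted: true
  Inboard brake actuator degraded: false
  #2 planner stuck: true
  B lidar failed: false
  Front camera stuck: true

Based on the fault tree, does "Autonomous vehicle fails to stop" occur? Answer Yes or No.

Redundant channel unavailable [OR]: Backup perception node trips=occurs, #3 CAN bus is down=occurs → at least one input occurs → occurs.
Perception stack inoperative [OR]: Emergency fallback module faulted=occurs, Inboard brake actuator degraded=not → at least one input occurs → occurs.
Planning chain down [AND]: Perception stack inoperative=occurs, Reserve wheel-speed sensor is out=occurs → all inputs occur → occurs.
Actuation path down [OR]: Inboard radar is down=occurs, #2 planner stuck=occurs → at least one input occurs → occurs.
Fallback branch unavailable [AND]: Redundant channel unavailable=occurs, Planning chain down=occurs, Actuation path down=occurs → all inputs occur → occurs.
Brake command unavailable [OR]: Front camera stuck=occurs, B lidar failed=not → at least one input occurs → occurs.
Autonomous vehicle fails to stop [AND]: Fallback branch unavailable=occurs, Brake command unavailable=occurs → all inputs occur → occurs.

Yes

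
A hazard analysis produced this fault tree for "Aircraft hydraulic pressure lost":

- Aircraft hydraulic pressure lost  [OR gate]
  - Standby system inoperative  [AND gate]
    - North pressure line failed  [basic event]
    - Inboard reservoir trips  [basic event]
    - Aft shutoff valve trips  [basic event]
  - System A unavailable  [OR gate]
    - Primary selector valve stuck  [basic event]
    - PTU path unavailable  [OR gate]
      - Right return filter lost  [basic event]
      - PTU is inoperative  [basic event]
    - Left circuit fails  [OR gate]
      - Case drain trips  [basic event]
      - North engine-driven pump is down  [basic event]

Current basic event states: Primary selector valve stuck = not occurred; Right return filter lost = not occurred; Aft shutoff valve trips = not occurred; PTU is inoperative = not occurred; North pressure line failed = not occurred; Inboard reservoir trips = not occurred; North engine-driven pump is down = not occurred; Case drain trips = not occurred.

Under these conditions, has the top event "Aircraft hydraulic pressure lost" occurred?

No

Standby system inoperative [AND]: North pressure line failed=not, Inboard reservoir trips=not, Aft shutoff valve trips=not → not all inputs occur → does not occur.
PTU path unavailable [OR]: Right return filter lost=not, PTU is inoperative=not → no input occurs → does not occur.
Left circuit fails [OR]: Case drain trips=not, North engine-driven pump is down=not → no input occurs → does not occur.
System A unavailable [OR]: Primary selector valve stuck=not, PTU path unavailable=not, Left circuit fails=not → no input occurs → does not occur.
Aircraft hydraulic pressure lost [OR]: Standby system inoperative=not, System A unavailable=not → no input occurs → does not occur.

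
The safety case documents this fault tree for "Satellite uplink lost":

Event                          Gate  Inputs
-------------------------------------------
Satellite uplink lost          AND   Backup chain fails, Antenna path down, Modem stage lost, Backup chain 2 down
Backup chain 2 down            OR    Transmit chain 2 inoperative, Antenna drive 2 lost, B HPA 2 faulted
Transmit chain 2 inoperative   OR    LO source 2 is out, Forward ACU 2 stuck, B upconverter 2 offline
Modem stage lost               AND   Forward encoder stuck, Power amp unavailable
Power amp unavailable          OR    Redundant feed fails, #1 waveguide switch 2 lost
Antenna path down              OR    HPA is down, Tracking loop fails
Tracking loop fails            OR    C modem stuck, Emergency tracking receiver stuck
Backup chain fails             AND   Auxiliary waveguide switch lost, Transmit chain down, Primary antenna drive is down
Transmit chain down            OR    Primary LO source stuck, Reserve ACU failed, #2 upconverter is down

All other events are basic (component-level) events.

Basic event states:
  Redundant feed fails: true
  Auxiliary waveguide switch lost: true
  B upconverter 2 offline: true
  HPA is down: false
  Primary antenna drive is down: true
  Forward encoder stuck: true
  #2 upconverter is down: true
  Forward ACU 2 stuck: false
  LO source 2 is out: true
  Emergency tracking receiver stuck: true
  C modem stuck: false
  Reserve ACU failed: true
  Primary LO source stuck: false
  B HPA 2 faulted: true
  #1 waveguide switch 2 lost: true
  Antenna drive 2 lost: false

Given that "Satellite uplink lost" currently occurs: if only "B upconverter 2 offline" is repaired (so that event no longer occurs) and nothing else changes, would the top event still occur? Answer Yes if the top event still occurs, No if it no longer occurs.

Counterfactual: set "B upconverter 2 offline" to not occurred.
Transmit chain down [OR]: Primary LO source stuck=not, Reserve ACU failed=occurs, #2 upconverter is down=occurs → at least one input occurs → occurs.
Backup chain fails [AND]: Auxiliary waveguide switch lost=occurs, Transmit chain down=occurs, Primary antenna drive is down=occurs → all inputs occur → occurs.
Tracking loop fails [OR]: C modem stuck=not, Emergency tracking receiver stuck=occurs → at least one input occurs → occurs.
Antenna path down [OR]: HPA is down=not, Tracking loop fails=occurs → at least one input occurs → occurs.
Power amp unavailable [OR]: Redundant feed fails=occurs, #1 waveguide switch 2 lost=occurs → at least one input occurs → occurs.
Modem stage lost [AND]: Forward encoder stuck=occurs, Power amp unavailable=occurs → all inputs occur → occurs.
Transmit chain 2 inoperative [OR]: LO source 2 is out=occurs, Forward ACU 2 stuck=not, B upconverter 2 offline=not → at least one input occurs → occurs.
Backup chain 2 down [OR]: Transmit chain 2 inoperative=occurs, Antenna drive 2 lost=not, B HPA 2 faulted=occurs → at least one input occurs → occurs.
Satellite uplink lost [AND]: Backup chain fails=occurs, Antenna path down=occurs, Modem stage lost=occurs, Backup chain 2 down=occurs → all inputs occur → occurs.

Yes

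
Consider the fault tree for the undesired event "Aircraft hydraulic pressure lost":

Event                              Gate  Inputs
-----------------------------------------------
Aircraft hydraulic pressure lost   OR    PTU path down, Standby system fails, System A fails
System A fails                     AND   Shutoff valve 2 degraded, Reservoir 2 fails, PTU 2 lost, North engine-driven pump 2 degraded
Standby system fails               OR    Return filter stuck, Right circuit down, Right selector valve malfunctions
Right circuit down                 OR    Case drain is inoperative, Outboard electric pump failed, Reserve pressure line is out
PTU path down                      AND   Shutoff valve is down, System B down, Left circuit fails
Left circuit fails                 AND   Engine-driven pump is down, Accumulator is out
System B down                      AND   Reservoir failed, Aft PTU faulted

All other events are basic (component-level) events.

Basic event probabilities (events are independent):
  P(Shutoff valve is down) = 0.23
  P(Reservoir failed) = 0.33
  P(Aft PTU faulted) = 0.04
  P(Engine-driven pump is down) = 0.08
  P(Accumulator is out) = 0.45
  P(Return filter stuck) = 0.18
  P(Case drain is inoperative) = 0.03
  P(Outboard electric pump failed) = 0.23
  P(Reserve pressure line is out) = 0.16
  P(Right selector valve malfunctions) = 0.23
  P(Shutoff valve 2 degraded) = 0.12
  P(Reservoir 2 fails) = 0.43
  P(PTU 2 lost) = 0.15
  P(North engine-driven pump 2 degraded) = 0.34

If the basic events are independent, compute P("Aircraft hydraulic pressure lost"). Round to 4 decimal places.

0.6049

P(System B down) [AND] = 0.33 × 0.04 = 0.013200
P(Left circuit fails) [AND] = 0.08 × 0.45 = 0.036000
P(PTU path down) [AND] = 0.23 × 0.013200 × 0.036000 = 0.000109
P(Right circuit down) [OR] = 1 − (1−0.03) × (1−0.23) × (1−0.16) = 0.372604
P(Standby system fails) [OR] = 1 − (1−0.18) × (1−0.372604) × (1−0.23) = 0.603862
P(System A fails) [AND] = 0.12 × 0.43 × 0.15 × 0.34 = 0.002632
P(Aircraft hydraulic pressure lost) [OR] = 1 − (1−0.000109) × (1−0.603862) × (1−0.002632) = 0.604948
Rounded to 4 decimal places: P(Aircraft hydraulic pressure lost) ≈ 0.6049.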